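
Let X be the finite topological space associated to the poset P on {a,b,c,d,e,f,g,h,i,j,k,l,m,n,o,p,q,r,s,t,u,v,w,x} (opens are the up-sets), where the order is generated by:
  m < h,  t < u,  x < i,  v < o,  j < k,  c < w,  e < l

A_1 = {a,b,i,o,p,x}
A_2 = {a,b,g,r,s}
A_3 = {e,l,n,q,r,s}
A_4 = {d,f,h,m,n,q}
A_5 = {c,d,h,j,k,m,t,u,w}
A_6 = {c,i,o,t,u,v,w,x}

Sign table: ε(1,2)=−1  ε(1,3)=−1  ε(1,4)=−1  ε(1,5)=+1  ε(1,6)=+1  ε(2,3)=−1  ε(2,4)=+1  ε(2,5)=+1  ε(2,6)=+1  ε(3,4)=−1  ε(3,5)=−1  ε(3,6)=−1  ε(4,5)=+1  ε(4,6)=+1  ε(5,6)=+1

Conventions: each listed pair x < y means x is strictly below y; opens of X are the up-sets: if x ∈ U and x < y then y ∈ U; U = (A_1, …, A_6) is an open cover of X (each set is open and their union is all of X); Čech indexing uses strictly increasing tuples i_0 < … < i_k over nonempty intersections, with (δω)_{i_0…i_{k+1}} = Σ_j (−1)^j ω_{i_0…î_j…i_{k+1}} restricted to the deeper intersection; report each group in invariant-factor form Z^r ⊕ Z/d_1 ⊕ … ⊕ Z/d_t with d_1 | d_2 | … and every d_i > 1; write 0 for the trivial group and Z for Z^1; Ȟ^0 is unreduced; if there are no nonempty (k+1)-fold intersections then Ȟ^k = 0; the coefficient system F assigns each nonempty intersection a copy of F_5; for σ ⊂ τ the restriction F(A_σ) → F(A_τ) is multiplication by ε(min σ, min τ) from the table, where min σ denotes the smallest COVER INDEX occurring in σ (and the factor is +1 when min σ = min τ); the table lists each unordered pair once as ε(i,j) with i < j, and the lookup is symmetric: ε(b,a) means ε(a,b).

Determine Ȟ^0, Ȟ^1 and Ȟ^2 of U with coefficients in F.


Ȟ^0 ≅ 0,  Ȟ^1 ≅ 0,  Ȟ^2 ≅ 0

nonempty intersections:
  A12={a,b} A16={i,o,x} A23={r,s} A34={n,q} A45={d,h,m} A56={c,t,u,w}
C dims 6,6; δ0: rk_F5 6
Ȟ^0: (6−6)−0=0 ⇒ 0
Ȟ^1: (6−0)−6=0 ⇒ 0
Ȟ^2: (0−0)−0=0 ⇒ 0


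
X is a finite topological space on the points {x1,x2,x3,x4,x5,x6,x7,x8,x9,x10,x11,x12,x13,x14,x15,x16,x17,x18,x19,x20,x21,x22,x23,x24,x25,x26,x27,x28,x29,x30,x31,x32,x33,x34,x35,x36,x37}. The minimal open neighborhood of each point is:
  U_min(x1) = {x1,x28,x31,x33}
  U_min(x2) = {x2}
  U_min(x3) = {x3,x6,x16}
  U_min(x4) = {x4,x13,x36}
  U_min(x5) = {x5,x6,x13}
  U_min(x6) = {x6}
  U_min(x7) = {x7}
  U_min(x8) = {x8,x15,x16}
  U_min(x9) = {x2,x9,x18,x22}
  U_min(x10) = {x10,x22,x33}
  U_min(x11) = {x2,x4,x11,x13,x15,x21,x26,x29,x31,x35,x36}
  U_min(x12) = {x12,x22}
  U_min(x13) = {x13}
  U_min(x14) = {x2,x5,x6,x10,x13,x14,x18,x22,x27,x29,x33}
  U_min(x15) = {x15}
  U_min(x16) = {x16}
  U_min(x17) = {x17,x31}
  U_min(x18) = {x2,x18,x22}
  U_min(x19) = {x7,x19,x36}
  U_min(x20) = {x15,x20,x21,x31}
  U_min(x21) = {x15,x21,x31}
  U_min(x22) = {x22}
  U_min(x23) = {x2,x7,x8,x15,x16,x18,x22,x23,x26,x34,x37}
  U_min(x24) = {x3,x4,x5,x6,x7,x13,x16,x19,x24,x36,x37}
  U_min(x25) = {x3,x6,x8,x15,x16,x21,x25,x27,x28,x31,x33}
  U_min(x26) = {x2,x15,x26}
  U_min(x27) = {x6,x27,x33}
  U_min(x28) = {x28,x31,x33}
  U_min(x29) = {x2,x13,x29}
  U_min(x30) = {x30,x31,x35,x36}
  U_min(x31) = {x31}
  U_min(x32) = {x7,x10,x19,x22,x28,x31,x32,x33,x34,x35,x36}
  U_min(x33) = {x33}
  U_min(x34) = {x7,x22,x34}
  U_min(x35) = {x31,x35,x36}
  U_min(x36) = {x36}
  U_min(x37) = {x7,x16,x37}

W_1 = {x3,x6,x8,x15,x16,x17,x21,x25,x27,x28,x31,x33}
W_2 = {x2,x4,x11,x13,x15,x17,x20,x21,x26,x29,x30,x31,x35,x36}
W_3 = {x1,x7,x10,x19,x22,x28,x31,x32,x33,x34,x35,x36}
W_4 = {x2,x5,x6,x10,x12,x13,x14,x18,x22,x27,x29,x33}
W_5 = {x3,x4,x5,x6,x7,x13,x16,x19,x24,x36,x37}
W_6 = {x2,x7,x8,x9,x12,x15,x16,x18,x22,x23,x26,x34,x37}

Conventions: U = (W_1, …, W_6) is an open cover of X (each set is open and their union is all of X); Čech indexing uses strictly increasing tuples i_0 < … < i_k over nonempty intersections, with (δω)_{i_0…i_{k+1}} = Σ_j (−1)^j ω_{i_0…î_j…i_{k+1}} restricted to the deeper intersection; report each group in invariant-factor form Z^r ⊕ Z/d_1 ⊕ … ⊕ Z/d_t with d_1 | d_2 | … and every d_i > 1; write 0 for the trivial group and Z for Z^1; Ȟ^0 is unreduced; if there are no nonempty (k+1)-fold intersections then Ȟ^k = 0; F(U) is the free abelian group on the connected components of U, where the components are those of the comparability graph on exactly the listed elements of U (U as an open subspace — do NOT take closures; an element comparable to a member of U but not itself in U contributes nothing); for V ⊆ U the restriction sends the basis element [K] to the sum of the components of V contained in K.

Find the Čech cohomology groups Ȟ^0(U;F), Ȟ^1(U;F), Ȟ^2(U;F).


nonempty overlaps:
  W12={x15,x17,x21,x31} W13={x28,x31,x33} W14={x6,x27,x33} W15={x3,x6,x16} W16={x8,x15,x16} W23={x31,x35,x36} W24={x2,x13,x29} W25={x4,x13,x36} W26={x2,x15,x26} W34={x10,x22,x33} W35={x7,x19,x36} W36={x7,x22,x34} W45={x5,x6,x13} W46={x2,x12,x18,x22} W56={x7,x16,x37}
  W123={x31} W126={x15} W134={x33} W145={x6} W156={x16} W235={x36} W245={x13} W246={x2} W346={x22} W356={x7}
components per intersection:
  W1: {x3,x6,x8,x15,x16,x17,x21,x25,x27,x28,x31,x33}
  W2: {x2,x4,x11,x13,x15,x17,x20,x21,x26,x29,x30,x31,x35,x36}
  W3: {x1,x7,x10,x19,x22,x28,x31,x32,x33,x34,x35,x36}
  W4: {x2,x5,x6,x10,x12,x13,x14,x18,x22,x27,x29,x33}
  W5: {x3,x4,x5,x6,x7,x13,x16,x19,x24,x36,x37}
  W6: {x2,x7,x8,x9,x12,x15,x16,x18,x22,x23,x26,x34,x37}
  W12: {x15,x17,x21,x31}
  W13: {x28,x31,x33}
  W14: {x6,x27,x33}
  W15: {x3,x6,x16}
  W16: {x8,x15,x16}
  W23: {x31,x35,x36}
  W24: {x2,x13,x29}
  W25: {x4,x13,x36}
  W26: {x2,x15,x26}
  W34: {x10,x22,x33}
  W35: {x7,x19,x36}
  W36: {x7,x22,x34}
  W45: {x5,x6,x13}
  W46: {x2,x12,x18,x22}
  W56: {x7,x16,x37}
  W123: {x31}
  W126: {x15}
  W134: {x33}
  W145: {x6}
  W156: {x16}
  W235: {x36}
  W245: {x13}
  W246: {x2}
  W346: {x22}
  W356: {x7}
C dims 6,15,10; δ0: rk 5, SNF 1^5; δ1: rk 10, SNF 1^9·2
degree 0: 6−5−0 = 1 → Ȟ^0 ≅ Z
degree 1: 15−10−5 = 0 → Ȟ^1 ≅ 0
degree 2: 10−0−10 = 0 plus torsion [2] → Ȟ^2 ≅ Z/2

Ȟ^0 = Z, Ȟ^1 = 0 and Ȟ^2 = Z/2


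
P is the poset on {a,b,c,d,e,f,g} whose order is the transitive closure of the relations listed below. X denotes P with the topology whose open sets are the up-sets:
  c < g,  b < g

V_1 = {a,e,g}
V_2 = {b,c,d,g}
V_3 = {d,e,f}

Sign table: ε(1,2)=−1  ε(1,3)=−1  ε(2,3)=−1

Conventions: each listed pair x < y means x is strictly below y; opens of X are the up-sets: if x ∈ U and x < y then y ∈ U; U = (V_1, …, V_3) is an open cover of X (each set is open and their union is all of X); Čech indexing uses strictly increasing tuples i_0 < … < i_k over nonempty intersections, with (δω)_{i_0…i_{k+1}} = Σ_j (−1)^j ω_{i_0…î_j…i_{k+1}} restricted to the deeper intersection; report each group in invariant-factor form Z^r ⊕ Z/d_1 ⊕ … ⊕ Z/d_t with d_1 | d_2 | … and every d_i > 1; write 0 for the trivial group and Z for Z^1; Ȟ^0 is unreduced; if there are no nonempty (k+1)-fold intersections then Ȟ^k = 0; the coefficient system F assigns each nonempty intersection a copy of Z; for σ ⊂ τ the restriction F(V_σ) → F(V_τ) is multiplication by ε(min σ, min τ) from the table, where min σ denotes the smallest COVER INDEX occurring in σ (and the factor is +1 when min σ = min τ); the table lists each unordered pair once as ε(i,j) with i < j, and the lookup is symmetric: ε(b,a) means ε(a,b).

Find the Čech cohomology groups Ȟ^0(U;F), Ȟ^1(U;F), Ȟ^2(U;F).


nerve simplices:
  V12={g} V13={e} V23={d}
C dims 3,3; δ0: rk 3, SNF 1^2·2
degree 0: 3−3−0 = 0 → Ȟ^0 ≅ 0
degree 1: 3−0−3 = 0 plus torsion [2] → Ȟ^1 ≅ Z/2
degree 2: 0−0−0 = 0 → Ȟ^2 ≅ 0

Ȟ^0 ≅ 0,  Ȟ^1 ≅ Z/2,  Ȟ^2 ≅ 0


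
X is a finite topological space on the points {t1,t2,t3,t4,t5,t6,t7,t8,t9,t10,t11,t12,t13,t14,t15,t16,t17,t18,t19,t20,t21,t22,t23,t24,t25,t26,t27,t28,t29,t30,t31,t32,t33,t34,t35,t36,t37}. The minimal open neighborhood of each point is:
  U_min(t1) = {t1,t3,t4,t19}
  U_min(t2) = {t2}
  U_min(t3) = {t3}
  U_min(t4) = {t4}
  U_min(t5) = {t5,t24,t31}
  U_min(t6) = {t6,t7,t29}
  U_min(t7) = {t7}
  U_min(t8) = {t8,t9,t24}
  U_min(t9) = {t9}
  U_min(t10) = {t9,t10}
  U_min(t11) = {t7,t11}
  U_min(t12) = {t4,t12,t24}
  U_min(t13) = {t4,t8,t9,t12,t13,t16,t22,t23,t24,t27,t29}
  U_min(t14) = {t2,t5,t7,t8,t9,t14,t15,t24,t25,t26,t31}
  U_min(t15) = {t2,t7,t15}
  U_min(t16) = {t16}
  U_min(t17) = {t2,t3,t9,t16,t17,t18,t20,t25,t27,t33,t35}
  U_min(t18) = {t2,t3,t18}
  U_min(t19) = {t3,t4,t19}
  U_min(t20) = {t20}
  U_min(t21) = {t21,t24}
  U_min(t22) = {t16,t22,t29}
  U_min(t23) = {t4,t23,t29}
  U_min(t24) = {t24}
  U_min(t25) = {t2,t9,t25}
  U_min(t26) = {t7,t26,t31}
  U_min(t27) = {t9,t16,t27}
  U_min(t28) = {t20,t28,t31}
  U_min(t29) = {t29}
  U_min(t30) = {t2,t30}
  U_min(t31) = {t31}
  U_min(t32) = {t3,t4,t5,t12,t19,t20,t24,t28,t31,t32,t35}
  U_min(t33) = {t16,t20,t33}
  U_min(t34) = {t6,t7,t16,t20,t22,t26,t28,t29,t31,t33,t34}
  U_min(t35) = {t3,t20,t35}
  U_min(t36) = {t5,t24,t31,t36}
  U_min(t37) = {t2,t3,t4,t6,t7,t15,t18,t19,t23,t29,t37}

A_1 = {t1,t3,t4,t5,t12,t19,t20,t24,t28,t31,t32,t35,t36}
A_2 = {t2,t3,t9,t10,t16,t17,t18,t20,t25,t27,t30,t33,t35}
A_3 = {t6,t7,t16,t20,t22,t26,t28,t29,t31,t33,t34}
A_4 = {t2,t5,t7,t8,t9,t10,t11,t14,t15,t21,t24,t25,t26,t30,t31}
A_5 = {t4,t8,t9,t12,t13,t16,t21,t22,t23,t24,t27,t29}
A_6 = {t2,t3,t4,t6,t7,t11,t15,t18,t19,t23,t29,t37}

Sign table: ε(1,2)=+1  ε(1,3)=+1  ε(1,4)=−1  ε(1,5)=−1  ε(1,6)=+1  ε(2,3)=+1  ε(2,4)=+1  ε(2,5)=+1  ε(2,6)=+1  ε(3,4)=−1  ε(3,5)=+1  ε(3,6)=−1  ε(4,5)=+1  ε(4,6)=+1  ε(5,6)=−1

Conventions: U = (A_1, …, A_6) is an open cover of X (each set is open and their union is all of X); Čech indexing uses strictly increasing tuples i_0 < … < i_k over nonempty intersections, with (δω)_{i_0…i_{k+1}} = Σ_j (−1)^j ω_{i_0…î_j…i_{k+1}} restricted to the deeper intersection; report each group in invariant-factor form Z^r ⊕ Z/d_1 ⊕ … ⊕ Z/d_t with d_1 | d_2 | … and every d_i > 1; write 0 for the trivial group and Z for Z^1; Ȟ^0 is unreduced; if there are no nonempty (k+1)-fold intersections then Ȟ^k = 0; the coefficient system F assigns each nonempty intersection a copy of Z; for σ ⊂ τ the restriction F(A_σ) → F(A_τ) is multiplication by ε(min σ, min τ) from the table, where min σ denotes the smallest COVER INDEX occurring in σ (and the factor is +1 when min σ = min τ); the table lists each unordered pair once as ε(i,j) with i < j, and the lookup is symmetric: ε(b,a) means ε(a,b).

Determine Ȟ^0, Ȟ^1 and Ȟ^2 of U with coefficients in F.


Ȟ^0 ≅ 0; Ȟ^1 ≅ Z/2; Ȟ^2 ≅ Z

nonempty overlaps:
  A12={t3,t20,t35} A13={t20,t28,t31} A14={t5,t24,t31} A15={t4,t12,t24} A16={t3,t4,t19} A23={t16,t20,t33} A24={t2,t9,t10,t25,t30} A25={t9,t16,t27} A26={t2,t3,t18} A34={t7,t26,t31} A35={t16,t22,t29} A36={t6,t7,t29} A45={t8,t9,t21,t24} A46={t2,t7,t11,t15} A56={t4,t23,t29}
  A123={t20} A126={t3} A134={t31} A145={t24} A156={t4} A235={t16} A245={t9} A246={t2} A346={t7} A356={t29}
C dims 6,15,10; δ0: rk 6, SNF 1^5·2; δ1: rk 9, SNF 1^9
degree 0: 6−6−0 = 0 → Ȟ^0 ≅ 0
degree 1: 15−9−6 = 0 plus torsion [2] → Ȟ^1 ≅ Z/2
degree 2: 10−0−9 = 1 → Ȟ^2 ≅ Z


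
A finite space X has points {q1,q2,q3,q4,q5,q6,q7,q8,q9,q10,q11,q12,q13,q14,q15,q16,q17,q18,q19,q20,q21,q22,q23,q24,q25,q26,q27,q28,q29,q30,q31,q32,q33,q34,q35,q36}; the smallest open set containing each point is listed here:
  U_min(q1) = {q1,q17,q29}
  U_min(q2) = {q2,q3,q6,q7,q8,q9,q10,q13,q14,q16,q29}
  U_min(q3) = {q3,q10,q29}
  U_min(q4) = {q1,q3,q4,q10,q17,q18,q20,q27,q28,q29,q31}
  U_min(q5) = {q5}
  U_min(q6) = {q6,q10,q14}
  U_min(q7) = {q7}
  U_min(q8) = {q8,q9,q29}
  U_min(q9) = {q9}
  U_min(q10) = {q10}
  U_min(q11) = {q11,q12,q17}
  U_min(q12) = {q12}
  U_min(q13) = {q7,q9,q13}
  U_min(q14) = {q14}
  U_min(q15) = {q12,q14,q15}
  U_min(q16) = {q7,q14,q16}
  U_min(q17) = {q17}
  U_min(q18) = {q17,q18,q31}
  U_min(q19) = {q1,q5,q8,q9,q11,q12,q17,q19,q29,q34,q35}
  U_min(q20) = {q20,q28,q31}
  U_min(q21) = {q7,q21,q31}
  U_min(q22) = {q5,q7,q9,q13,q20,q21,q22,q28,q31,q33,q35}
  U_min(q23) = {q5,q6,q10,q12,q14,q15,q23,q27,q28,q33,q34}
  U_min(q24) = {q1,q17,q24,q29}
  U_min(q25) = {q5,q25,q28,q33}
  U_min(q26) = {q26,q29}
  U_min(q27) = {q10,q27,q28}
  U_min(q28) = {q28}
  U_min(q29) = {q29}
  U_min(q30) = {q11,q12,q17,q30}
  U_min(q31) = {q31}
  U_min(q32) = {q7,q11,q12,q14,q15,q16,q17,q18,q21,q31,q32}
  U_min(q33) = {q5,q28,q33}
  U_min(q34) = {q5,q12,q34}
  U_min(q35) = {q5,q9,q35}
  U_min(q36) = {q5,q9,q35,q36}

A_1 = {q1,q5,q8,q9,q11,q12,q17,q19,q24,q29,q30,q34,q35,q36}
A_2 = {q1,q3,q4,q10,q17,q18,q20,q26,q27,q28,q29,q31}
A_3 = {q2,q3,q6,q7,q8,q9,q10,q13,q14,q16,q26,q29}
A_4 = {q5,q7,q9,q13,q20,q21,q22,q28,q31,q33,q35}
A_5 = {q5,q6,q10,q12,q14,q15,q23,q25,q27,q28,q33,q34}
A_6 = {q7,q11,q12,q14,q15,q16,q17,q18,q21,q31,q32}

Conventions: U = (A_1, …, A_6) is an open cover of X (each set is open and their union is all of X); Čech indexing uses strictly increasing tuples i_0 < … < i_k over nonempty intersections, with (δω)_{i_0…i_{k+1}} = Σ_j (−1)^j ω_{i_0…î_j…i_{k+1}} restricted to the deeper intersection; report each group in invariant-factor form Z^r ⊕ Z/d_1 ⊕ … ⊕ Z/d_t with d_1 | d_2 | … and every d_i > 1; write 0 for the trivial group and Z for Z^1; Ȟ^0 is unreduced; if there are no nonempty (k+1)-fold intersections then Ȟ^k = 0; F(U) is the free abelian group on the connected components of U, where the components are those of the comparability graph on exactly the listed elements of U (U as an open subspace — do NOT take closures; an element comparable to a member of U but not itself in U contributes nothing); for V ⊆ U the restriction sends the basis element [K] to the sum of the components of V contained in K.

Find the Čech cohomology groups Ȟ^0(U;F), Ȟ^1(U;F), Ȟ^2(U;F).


Ȟ^0 ≅ Z,  Ȟ^1 ≅ 0,  Ȟ^2 ≅ Z/2

nonempty overlaps:
  A12={q1,q17,q29} A13={q8,q9,q29} A14={q5,q9,q35} A15={q5,q12,q34} A16={q11,q12,q17} A23={q3,q10,q26,q29} A24={q20,q28,q31} A25={q10,q27,q28} A26={q17,q18,q31} A34={q7,q9,q13} A35={q6,q10,q14} A36={q7,q14,q16} A45={q5,q28,q33} A46={q7,q21,q31} A56={q12,q14,q15}
  A123={q29} A126={q17} A134={q9} A145={q5} A156={q12} A235={q10} A245={q28} A246={q31} A346={q7} A356={q14}
components per intersection:
  A1: {q1,q5,q8,q9,q11,q12,q17,q19,q24,q29,q30,q34,q35,q36}
  A2: {q1,q3,q4,q10,q17,q18,q20,q26,q27,q28,q29,q31}
  A3: {q2,q3,q6,q7,q8,q9,q10,q13,q14,q16,q26,q29}
  A4: {q5,q7,q9,q13,q20,q21,q22,q28,q31,q33,q35}
  A5: {q5,q6,q10,q12,q14,q15,q23,q25,q27,q28,q33,q34}
  A6: {q7,q11,q12,q14,q15,q16,q17,q18,q21,q31,q32}
  A12: {q1,q17,q29}
  A13: {q8,q9,q29}
  A14: {q5,q9,q35}
  A15: {q5,q12,q34}
  A16: {q11,q12,q17}
  A23: {q3,q10,q26,q29}
  A24: {q20,q28,q31}
  A25: {q10,q27,q28}
  A26: {q17,q18,q31}
  A34: {q7,q9,q13}
  A35: {q6,q10,q14}
  A36: {q7,q14,q16}
  A45: {q5,q28,q33}
  A46: {q7,q21,q31}
  A56: {q12,q14,q15}
  A123: {q29}
  A126: {q17}
  A134: {q9}
  A145: {q5}
  A156: {q12}
  A235: {q10}
  A245: {q28}
  A246: {q31}
  A346: {q7}
  A356: {q14}
C dims 6,15,10; δ0: rk 5, SNF 1^5; δ1: rk 10, SNF 1^9·2
degree 0: 6−5−0 = 1 → Ȟ^0 ≅ Z
degree 1: 15−10−5 = 0 → Ȟ^1 ≅ 0
degree 2: 10−0−10 = 0 plus torsion [2] → Ȟ^2 ≅ Z/2


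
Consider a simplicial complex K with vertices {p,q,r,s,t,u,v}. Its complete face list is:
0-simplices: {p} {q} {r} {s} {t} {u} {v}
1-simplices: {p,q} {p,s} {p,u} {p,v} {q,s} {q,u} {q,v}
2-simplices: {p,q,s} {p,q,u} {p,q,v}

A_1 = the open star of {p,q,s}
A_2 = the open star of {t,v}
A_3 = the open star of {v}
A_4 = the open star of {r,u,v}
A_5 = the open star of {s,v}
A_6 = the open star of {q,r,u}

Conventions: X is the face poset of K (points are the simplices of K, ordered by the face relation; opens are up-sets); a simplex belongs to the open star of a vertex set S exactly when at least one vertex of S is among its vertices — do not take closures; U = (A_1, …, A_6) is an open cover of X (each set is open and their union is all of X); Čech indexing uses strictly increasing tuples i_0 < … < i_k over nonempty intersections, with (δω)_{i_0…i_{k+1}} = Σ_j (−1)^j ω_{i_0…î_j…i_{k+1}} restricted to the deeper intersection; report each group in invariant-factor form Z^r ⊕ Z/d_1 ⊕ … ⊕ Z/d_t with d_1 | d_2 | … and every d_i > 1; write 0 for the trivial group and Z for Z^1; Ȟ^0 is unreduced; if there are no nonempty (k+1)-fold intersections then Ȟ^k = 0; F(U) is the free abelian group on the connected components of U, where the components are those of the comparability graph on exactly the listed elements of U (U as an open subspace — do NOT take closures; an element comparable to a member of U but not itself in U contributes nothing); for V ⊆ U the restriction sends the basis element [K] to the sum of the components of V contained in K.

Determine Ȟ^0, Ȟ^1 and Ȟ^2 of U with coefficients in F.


nonempty overlaps:
  A1={{p},{q},{s},{p,q},{p,s},{p,u},{p,v},{q,s},{q,u},{q,v},{p,q,s},{p,q,u},{p,q,v}} A2={{t},{v},{p,v},{q,v},{p,q,v}} A3={{v},{p,v},{q,v},{p,q,v}} A4={{r},{u},{v},{p,u},{p,v},{q,u},{q,v},{p,q,u},{p,q,v}} A5={{s},{v},{p,s},{p,v},{q,s},{q,v},{p,q,s},{p,q,v}} A6={{q},{r},{u},{p,q},{p,u},{q,s},{q,u},{q,v},{p,q,s},{p,q,u},{p,q,v}}
  A12={{p,v},{q,v},{p,q,v}} A13={{p,v},{q,v},{p,q,v}} A14={{p,u},{p,v},{q,u},{q,v},{p,q,u},{p,q,v}} A15={{s},{p,s},{p,v},{q,s},{q,v},{p,q,s},{p,q,v}} A16={{q},{p,q},{p,u},{q,s},{q,u},{q,v},{p,q,s},{p,q,u},{p,q,v}} A23={{v},{p,v},{q,v},{p,q,v}} A24={{v},{p,v},{q,v},{p,q,v}} A25={{v},{p,v},{q,v},{p,q,v}} A26={{q,v},{p,q,v}} A34={{v},{p,v},{q,v},{p,q,v}} A35={{v},{p,v},{q,v},{p,q,v}} A36={{q,v},{p,q,v}} A45={{v},{p,v},{q,v},{p,q,v}} A46={{r},{u},{p,u},{q,u},{q,v},{p,q,u},{p,q,v}} A56={{q,s},{q,v},{p,q,s},{p,q,v}}
  A123={{p,v},{q,v},{p,q,v}} A124={{p,v},{q,v},{p,q,v}} A125={{p,v},{q,v},{p,q,v}} A126={{q,v},{p,q,v}} A134={{p,v},{q,v},{p,q,v}} A135={{p,v},{q,v},{p,q,v}} A136={{q,v},{p,q,v}} A145={{p,v},{q,v},{p,q,v}} A146={{p,u},{q,u},{q,v},{p,q,u},{p,q,v}} A156={{q,s},{q,v},{p,q,s},{p,q,v}} A234={{v},{p,v},{q,v},{p,q,v}} A235={{v},{p,v},{q,v},{p,q,v}} A236={{q,v},{p,q,v}} A245={{v},{p,v},{q,v},{p,q,v}} A246={{q,v},{p,q,v}} A256={{q,v},{p,q,v}} A345={{v},{p,v},{q,v},{p,q,v}} A346={{q,v},{p,q,v}} A356={{q,v},{p,q,v}} A456={{q,v},{p,q,v}}
  A1234={{p,v},{q,v},{p,q,v}} A1235={{p,v},{q,v},{p,q,v}} A1236={{q,v},{p,q,v}} A1245={{p,v},{q,v},{p,q,v}} A1246={{q,v},{p,q,v}} A1256={{q,v},{p,q,v}} A1345={{p,v},{q,v},{p,q,v}} A1346={{q,v},{p,q,v}} A1356={{q,v},{p,q,v}} A1456={{q,v},{p,q,v}} A2345={{v},{p,v},{q,v},{p,q,v}} A2346={{q,v},{p,q,v}} A2356={{q,v},{p,q,v}} A2456={{q,v},{p,q,v}} A3456={{q,v},{p,q,v}}
  A12345={{p,v},{q,v},{p,q,v}} A12346={{q,v},{p,q,v}} A12356={{q,v},{p,q,v}} A12456={{q,v},{p,q,v}} A13456={{q,v},{p,q,v}} A23456={{q,v},{p,q,v}}
  A123456={{q,v},{p,q,v}}
components per intersection:
  A1: {{p},{q},{s},{p,q},{p,s},{p,u},{p,v},{q,s},{q,u},{q,v},{p,q,s},{p,q,u},{p,q,v}}
  A2: {{t}} {{v},{p,v},{q,v},{p,q,v}}
  A3: {{v},{p,v},{q,v},{p,q,v}}
  A4: {{r}} {{u},{p,u},{q,u},{p,q,u}} {{v},{p,v},{q,v},{p,q,v}}
  A5: {{s},{p,s},{q,s},{p,q,s}} {{v},{p,v},{q,v},{p,q,v}}
  A6: {{q},{u},{p,q},{p,u},{q,s},{q,u},{q,v},{p,q,s},{p,q,u},{p,q,v}} {{r}}
  A12: {{p,v},{q,v},{p,q,v}}
  A13: {{p,v},{q,v},{p,q,v}}
  A14: {{p,u},{q,u},{p,q,u}} {{p,v},{q,v},{p,q,v}}
  A15: {{s},{p,s},{q,s},{p,q,s}} {{p,v},{q,v},{p,q,v}}
  A16: {{q},{p,q},{p,u},{q,s},{q,u},{q,v},{p,q,s},{p,q,u},{p,q,v}}
  A23: {{v},{p,v},{q,v},{p,q,v}}
  A24: {{v},{p,v},{q,v},{p,q,v}}
  A25: {{v},{p,v},{q,v},{p,q,v}}
  A26: {{q,v},{p,q,v}}
  A34: {{v},{p,v},{q,v},{p,q,v}}
  A35: {{v},{p,v},{q,v},{p,q,v}}
  A36: {{q,v},{p,q,v}}
  A45: {{v},{p,v},{q,v},{p,q,v}}
  A46: {{r}} {{u},{p,u},{q,u},{p,q,u}} {{q,v},{p,q,v}}
  A56: {{q,s},{p,q,s}} {{q,v},{p,q,v}}
  A123: {{p,v},{q,v},{p,q,v}}
  A124: {{p,v},{q,v},{p,q,v}}
  A125: {{p,v},{q,v},{p,q,v}}
  A126: {{q,v},{p,q,v}}
  A134: {{p,v},{q,v},{p,q,v}}
  A135: {{p,v},{q,v},{p,q,v}}
  A136: {{q,v},{p,q,v}}
  A145: {{p,v},{q,v},{p,q,v}}
  A146: {{p,u},{q,u},{p,q,u}} {{q,v},{p,q,v}}
  A156: {{q,s},{p,q,s}} {{q,v},{p,q,v}}
  A234: {{v},{p,v},{q,v},{p,q,v}}
  A235: {{v},{p,v},{q,v},{p,q,v}}
  A236: {{q,v},{p,q,v}}
  A245: {{v},{p,v},{q,v},{p,q,v}}
  A246: {{q,v},{p,q,v}}
  A256: {{q,v},{p,q,v}}
  A345: {{v},{p,v},{q,v},{p,q,v}}
  A346: {{q,v},{p,q,v}}
  A356: {{q,v},{p,q,v}}
  A456: {{q,v},{p,q,v}}
  A1234: {{p,v},{q,v},{p,q,v}}
  A1235: {{p,v},{q,v},{p,q,v}}
  A1236: {{q,v},{p,q,v}}
  A1245: {{p,v},{q,v},{p,q,v}}
  A1246: {{q,v},{p,q,v}}
  A1256: {{q,v},{p,q,v}}
  A1345: {{p,v},{q,v},{p,q,v}}
  A1346: {{q,v},{p,q,v}}
  A1356: {{q,v},{p,q,v}}
  A1456: {{q,v},{p,q,v}}
  A2345: {{v},{p,v},{q,v},{p,q,v}}
  A2346: {{q,v},{p,q,v}}
  A2356: {{q,v},{p,q,v}}
  A2456: {{q,v},{p,q,v}}
  A3456: {{q,v},{p,q,v}}
  A12345: {{p,v},{q,v},{p,q,v}}
  A12346: {{q,v},{p,q,v}}
  A12356: {{q,v},{p,q,v}}
  A12456: {{q,v},{p,q,v}}
  A13456: {{q,v},{p,q,v}}
  A23456: {{q,v},{p,q,v}}
  A123456: {{q,v},{p,q,v}}
C dims 11,20,22,15; δ0: rk 8, SNF 1^8; δ1: rk 12, SNF 1^12; δ2: rk 10, SNF 1^10
degree 0: 11−8−0 = 3 → Ȟ^0 ≅ Z^3
degree 1: 20−12−8 = 0 → Ȟ^1 ≅ 0
degree 2: 22−10−12 = 0 → Ȟ^2 ≅ 0

Ȟ^0 = Z^3, Ȟ^1 = 0 and Ȟ^2 = 0


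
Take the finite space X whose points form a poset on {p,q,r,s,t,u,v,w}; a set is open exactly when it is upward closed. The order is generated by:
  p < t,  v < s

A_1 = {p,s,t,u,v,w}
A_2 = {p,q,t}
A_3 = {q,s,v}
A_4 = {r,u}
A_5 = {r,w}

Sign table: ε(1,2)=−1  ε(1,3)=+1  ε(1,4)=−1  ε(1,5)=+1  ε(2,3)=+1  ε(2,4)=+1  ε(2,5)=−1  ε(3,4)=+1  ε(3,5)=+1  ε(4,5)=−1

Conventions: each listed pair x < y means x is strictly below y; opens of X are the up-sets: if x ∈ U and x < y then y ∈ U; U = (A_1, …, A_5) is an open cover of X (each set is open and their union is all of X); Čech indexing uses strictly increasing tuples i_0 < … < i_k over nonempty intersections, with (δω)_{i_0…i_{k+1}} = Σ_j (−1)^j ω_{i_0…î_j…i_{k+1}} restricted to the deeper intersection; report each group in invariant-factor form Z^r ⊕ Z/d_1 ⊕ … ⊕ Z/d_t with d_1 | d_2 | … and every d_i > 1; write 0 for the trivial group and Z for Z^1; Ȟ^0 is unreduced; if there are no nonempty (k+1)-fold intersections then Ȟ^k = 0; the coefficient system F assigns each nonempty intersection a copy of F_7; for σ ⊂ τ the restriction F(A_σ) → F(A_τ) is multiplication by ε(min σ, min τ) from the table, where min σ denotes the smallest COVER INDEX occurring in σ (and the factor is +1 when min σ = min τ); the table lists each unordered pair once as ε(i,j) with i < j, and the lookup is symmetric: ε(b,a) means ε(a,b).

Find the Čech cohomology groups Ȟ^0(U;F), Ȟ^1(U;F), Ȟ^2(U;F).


Ȟ^0 = 0, Ȟ^1 = Z/7 and Ȟ^2 = 0

nonempty overlaps:
  A12={p,t} A13={s,v} A14={u} A15={w} A23={q} A45={r}
C dims 5,6; δ0: rk_F7 5
degree 0: 5−5−0 = 0 → Ȟ^0 ≅ 0
degree 1: 6−0−5 = 1 → Ȟ^1 ≅ Z/7
degree 2: 0−0−0 = 0 → Ȟ^2 ≅ 0


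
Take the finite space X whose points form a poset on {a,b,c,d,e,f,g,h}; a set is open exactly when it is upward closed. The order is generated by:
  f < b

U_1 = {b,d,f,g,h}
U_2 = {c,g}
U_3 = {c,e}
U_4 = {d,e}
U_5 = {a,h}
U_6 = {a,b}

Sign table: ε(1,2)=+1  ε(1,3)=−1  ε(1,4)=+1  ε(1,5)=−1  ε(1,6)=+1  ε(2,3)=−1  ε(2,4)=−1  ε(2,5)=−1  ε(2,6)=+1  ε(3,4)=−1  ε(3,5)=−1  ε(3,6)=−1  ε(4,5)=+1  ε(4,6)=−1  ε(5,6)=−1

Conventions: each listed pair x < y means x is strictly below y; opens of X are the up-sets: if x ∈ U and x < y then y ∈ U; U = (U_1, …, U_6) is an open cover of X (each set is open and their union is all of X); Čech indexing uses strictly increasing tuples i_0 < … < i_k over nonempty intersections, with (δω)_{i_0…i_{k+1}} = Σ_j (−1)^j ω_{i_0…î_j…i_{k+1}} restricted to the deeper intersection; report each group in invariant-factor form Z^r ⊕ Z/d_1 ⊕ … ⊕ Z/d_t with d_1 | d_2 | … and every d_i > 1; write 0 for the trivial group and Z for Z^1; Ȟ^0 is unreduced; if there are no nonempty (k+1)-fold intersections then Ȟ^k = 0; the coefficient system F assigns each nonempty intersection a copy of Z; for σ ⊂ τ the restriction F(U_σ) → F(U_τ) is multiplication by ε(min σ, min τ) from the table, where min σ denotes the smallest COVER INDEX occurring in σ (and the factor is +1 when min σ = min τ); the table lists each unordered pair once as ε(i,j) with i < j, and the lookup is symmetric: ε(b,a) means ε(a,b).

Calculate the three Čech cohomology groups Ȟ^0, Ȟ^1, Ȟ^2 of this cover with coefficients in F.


nerve simplices:
  U12={g} U14={d} U15={h} U16={b} U23={c} U34={e} U56={a}
C dims 6,7; δ0: rk 5, SNF 1^5
degree 0: 6−5−0 = 1 → Ȟ^0 ≅ Z
degree 1: 7−0−5 = 2 → Ȟ^1 ≅ Z^2
degree 2: 0−0−0 = 0 → Ȟ^2 ≅ 0

Ȟ^0 = Z; Ȟ^1 = Z^2; Ȟ^2 = 0


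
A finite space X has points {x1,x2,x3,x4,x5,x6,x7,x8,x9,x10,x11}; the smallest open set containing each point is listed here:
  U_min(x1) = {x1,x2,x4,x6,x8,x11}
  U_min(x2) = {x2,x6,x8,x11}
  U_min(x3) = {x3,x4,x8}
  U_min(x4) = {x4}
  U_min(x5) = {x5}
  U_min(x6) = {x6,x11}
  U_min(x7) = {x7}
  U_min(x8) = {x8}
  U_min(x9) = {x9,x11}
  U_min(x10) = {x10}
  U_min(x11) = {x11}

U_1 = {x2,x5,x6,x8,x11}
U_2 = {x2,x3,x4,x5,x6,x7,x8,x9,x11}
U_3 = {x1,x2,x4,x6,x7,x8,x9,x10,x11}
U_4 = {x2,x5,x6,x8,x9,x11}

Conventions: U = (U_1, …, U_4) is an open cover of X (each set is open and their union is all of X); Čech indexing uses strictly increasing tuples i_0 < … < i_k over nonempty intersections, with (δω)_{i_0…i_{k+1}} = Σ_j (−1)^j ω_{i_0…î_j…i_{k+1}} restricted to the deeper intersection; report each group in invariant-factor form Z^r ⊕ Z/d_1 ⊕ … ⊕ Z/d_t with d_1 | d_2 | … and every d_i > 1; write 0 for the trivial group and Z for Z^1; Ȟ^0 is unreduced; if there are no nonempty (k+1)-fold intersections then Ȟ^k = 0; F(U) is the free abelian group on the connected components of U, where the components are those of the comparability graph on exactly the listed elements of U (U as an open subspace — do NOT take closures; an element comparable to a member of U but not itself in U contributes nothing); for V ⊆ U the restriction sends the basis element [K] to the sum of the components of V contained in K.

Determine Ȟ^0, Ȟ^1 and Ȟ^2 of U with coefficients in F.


Ȟ^0(U;F) ≅ Z^4, Ȟ^1(U;F) ≅ Z, Ȟ^2(U;F) ≅ 0

nonempty overlaps:
  U12={x2,x5,x6,x8,x11} U13={x2,x6,x8,x11} U14={x2,x5,x6,x8,x11} U23={x2,x4,x6,x7,x8,x9,x11} U24={x2,x5,x6,x8,x9,x11} U34={x2,x6,x8,x9,x11}
  U123={x2,x6,x8,x11} U124={x2,x5,x6,x8,x11} U134={x2,x6,x8,x11} U234={x2,x6,x8,x9,x11}
  U1234={x2,x6,x8,x11}
components per intersection:
  U1: {x2,x6,x8,x11} {x5}
  U2: {x2,x3,x4,x6,x8,x9,x11} {x5} {x7}
  U3: {x1,x2,x4,x6,x8,x9,x11} {x7} {x10}
  U4: {x2,x6,x8,x9,x11} {x5}
  U12: {x2,x6,x8,x11} {x5}
  U13: {x2,x6,x8,x11}
  U14: {x2,x6,x8,x11} {x5}
  U23: {x2,x6,x8,x9,x11} {x4} {x7}
  U24: {x2,x6,x8,x9,x11} {x5}
  U34: {x2,x6,x8,x9,x11}
  U123: {x2,x6,x8,x11}
  U124: {x2,x6,x8,x11} {x5}
  U134: {x2,x6,x8,x11}
  U234: {x2,x6,x8,x9,x11}
  U1234: {x2,x6,x8,x11}
C dims 10,11,5,1; δ0: rk 6, SNF 1^6; δ1: rk 4, SNF 1^4; δ2: rk 1, SNF 1^1
degree 0: 10−6−0 = 4 → Ȟ^0 ≅ Z^4
degree 1: 11−4−6 = 1 → Ȟ^1 ≅ Z
degree 2: 5−1−4 = 0 → Ȟ^2 ≅ 0


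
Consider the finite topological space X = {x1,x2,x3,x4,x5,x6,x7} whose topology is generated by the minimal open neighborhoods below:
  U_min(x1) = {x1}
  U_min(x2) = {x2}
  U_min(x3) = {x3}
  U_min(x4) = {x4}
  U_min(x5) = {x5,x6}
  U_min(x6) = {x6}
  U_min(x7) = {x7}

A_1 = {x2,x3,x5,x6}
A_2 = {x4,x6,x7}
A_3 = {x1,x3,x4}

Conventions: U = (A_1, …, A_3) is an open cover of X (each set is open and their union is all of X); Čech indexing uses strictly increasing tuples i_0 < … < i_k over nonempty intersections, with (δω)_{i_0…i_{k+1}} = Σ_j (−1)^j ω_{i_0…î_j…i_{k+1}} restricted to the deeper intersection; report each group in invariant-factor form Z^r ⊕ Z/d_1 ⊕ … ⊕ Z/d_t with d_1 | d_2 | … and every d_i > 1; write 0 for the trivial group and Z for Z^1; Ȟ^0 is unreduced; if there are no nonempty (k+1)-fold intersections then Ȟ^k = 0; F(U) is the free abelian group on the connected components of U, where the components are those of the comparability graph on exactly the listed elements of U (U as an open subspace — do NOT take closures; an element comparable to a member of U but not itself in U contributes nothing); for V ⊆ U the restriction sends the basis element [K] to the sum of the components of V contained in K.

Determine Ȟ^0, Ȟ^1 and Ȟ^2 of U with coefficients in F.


nerve of the cover:
  A12={x6} A13={x3} A23={x4}
components per intersection:
  A1: {x2} {x3} {x5,x6}
  A2: {x4} {x6} {x7}
  A3: {x1} {x3} {x4}
  A12: {x6}
  A13: {x3}
  A23: {x4}
C dims 9,3; δ0: rk 3, SNF 1^3
Ȟ^0 = (9 − 3) − 0 = 6, so Ȟ^0 ≅ Z^6
Ȟ^1 = (3 − 0) − 3 = 0, so Ȟ^1 ≅ 0
Ȟ^2 = (0 − 0) − 0 = 0, so Ȟ^2 ≅ 0

Ȟ^0 ≅ Z^6, Ȟ^1 ≅ 0 and Ȟ^2 ≅ 0


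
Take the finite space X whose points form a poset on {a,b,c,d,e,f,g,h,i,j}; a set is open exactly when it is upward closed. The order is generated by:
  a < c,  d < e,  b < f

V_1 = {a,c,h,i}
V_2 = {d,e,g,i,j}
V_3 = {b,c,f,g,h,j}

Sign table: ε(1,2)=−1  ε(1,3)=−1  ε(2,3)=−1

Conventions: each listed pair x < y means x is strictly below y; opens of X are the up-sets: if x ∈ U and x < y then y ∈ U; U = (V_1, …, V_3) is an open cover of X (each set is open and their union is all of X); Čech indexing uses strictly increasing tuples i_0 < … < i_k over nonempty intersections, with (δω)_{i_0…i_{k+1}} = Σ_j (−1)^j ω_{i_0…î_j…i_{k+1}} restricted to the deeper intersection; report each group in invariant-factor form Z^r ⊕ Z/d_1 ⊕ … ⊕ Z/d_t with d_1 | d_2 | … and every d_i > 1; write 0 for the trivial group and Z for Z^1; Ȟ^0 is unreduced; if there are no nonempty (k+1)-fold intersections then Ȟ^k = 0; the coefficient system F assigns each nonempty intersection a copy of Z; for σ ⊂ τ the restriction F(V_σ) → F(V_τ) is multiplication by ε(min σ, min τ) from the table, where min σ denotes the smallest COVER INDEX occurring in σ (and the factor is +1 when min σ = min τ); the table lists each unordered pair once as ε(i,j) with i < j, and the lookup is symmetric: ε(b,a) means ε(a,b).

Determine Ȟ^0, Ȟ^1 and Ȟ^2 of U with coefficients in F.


nonempty overlaps:
  V12={i} V13={c,h} V23={g,j}
C dims 3,3; δ0: rk 3, SNF 1^2·2
degree 0: 3−3−0 = 0 → Ȟ^0 ≅ 0
degree 1: 3−0−3 = 0 plus torsion [2] → Ȟ^1 ≅ Z/2
degree 2: 0−0−0 = 0 → Ȟ^2 ≅ 0

Ȟ^0(U;F) ≅ 0,  Ȟ^1(U;F) ≅ Z/2,  Ȟ^2(U;F) ≅ 0


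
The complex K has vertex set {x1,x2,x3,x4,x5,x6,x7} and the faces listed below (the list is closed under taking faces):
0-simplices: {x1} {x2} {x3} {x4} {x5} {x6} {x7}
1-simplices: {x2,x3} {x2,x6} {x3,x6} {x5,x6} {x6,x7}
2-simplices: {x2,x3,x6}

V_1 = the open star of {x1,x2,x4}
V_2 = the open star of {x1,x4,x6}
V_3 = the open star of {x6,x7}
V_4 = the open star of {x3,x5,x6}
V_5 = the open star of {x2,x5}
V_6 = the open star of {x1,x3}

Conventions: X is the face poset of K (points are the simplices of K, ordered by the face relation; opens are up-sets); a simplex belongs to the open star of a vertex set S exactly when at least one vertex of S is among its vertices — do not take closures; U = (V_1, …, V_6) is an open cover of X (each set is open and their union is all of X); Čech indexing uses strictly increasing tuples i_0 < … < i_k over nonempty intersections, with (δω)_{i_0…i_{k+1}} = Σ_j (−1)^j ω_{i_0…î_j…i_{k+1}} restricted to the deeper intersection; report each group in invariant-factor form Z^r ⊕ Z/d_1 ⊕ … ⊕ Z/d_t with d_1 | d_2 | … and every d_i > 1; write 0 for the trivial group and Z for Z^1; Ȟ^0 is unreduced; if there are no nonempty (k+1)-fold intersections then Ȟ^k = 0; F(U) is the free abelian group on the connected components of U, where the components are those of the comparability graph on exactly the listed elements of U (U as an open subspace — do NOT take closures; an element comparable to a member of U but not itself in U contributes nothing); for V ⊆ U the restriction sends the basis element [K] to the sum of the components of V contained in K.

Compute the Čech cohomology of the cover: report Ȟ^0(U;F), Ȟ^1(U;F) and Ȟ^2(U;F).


nerve simplices:
  V1={{x1},{x2},{x4},{x2,x3},{x2,x6},{x2,x3,x6}} V2={{x1},{x4},{x6},{x2,x6},{x3,x6},{x5,x6},{x6,x7},{x2,x3,x6}} V3={{x6},{x7},{x2,x6},{x3,x6},{x5,x6},{x6,x7},{x2,x3,x6}} V4={{x3},{x5},{x6},{x2,x3},{x2,x6},{x3,x6},{x5,x6},{x6,x7},{x2,x3,x6}} V5={{x2},{x5},{x2,x3},{x2,x6},{x5,x6},{x2,x3,x6}} V6={{x1},{x3},{x2,x3},{x3,x6},{x2,x3,x6}}
  V12={{x1},{x4},{x2,x6},{x2,x3,x6}} V13={{x2,x6},{x2,x3,x6}} V14={{x2,x3},{x2,x6},{x2,x3,x6}} V15={{x2},{x2,x3},{x2,x6},{x2,x3,x6}} V16={{x1},{x2,x3},{x2,x3,x6}} V23={{x6},{x2,x6},{x3,x6},{x5,x6},{x6,x7},{x2,x3,x6}} V24={{x6},{x2,x6},{x3,x6},{x5,x6},{x6,x7},{x2,x3,x6}} V25={{x2,x6},{x5,x6},{x2,x3,x6}} V26={{x1},{x3,x6},{x2,x3,x6}} V34={{x6},{x2,x6},{x3,x6},{x5,x6},{x6,x7},{x2,x3,x6}} V35={{x2,x6},{x5,x6},{x2,x3,x6}} V36={{x3,x6},{x2,x3,x6}} V45={{x5},{x2,x3},{x2,x6},{x5,x6},{x2,x3,x6}} V46={{x3},{x2,x3},{x3,x6},{x2,x3,x6}} V56={{x2,x3},{x2,x3,x6}}
  V123={{x2,x6},{x2,x3,x6}} V124={{x2,x6},{x2,x3,x6}} V125={{x2,x6},{x2,x3,x6}} V126={{x1},{x2,x3,x6}} V134={{x2,x6},{x2,x3,x6}} V135={{x2,x6},{x2,x3,x6}} V136={{x2,x3,x6}} V145={{x2,x3},{x2,x6},{x2,x3,x6}} V146={{x2,x3},{x2,x3,x6}} V156={{x2,x3},{x2,x3,x6}} V234={{x6},{x2,x6},{x3,x6},{x5,x6},{x6,x7},{x2,x3,x6}} V235={{x2,x6},{x5,x6},{x2,x3,x6}} V236={{x3,x6},{x2,x3,x6}} V245={{x2,x6},{x5,x6},{x2,x3,x6}} V246={{x3,x6},{x2,x3,x6}} V256={{x2,x3,x6}} V345={{x2,x6},{x5,x6},{x2,x3,x6}} V346={{x3,x6},{x2,x3,x6}} V356={{x2,x3,x6}} V456={{x2,x3},{x2,x3,x6}}
  V1234={{x2,x6},{x2,x3,x6}} V1235={{x2,x6},{x2,x3,x6}} V1236={{x2,x3,x6}} V1245={{x2,x6},{x2,x3,x6}} V1246={{x2,x3,x6}} V1256={{x2,x3,x6}} V1345={{x2,x6},{x2,x3,x6}} V1346={{x2,x3,x6}} V1356={{x2,x3,x6}} V1456={{x2,x3},{x2,x3,x6}} V2345={{x2,x6},{x5,x6},{x2,x3,x6}} V2346={{x3,x6},{x2,x3,x6}} V2356={{x2,x3,x6}} V2456={{x2,x3,x6}} V3456={{x2,x3,x6}}
  V12345={{x2,x6},{x2,x3,x6}} V12346={{x2,x3,x6}} V12356={{x2,x3,x6}} V12456={{x2,x3,x6}} V13456={{x2,x3,x6}} V23456={{x2,x3,x6}}
  V123456={{x2,x3,x6}}
components per intersection:
  V1: {{x1}} {{x2},{x2,x3},{x2,x6},{x2,x3,x6}} {{x4}}
  V2: {{x1}} {{x4}} {{x6},{x2,x6},{x3,x6},{x5,x6},{x6,x7},{x2,x3,x6}}
  V3: {{x6},{x7},{x2,x6},{x3,x6},{x5,x6},{x6,x7},{x2,x3,x6}}
  V4: {{x3},{x5},{x6},{x2,x3},{x2,x6},{x3,x6},{x5,x6},{x6,x7},{x2,x3,x6}}
  V5: {{x2},{x2,x3},{x2,x6},{x2,x3,x6}} {{x5},{x5,x6}}
  V6: {{x1}} {{x3},{x2,x3},{x3,x6},{x2,x3,x6}}
  V12: {{x1}} {{x4}} {{x2,x6},{x2,x3,x6}}
  V13: {{x2,x6},{x2,x3,x6}}
  V14: {{x2,x3},{x2,x6},{x2,x3,x6}}
  V15: {{x2},{x2,x3},{x2,x6},{x2,x3,x6}}
  V16: {{x1}} {{x2,x3},{x2,x3,x6}}
  V23: {{x6},{x2,x6},{x3,x6},{x5,x6},{x6,x7},{x2,x3,x6}}
  V24: {{x6},{x2,x6},{x3,x6},{x5,x6},{x6,x7},{x2,x3,x6}}
  V25: {{x2,x6},{x2,x3,x6}} {{x5,x6}}
  V26: {{x1}} {{x3,x6},{x2,x3,x6}}
  V34: {{x6},{x2,x6},{x3,x6},{x5,x6},{x6,x7},{x2,x3,x6}}
  V35: {{x2,x6},{x2,x3,x6}} {{x5,x6}}
  V36: {{x3,x6},{x2,x3,x6}}
  V45: {{x5},{x5,x6}} {{x2,x3},{x2,x6},{x2,x3,x6}}
  V46: {{x3},{x2,x3},{x3,x6},{x2,x3,x6}}
  V56: {{x2,x3},{x2,x3,x6}}
  V123: {{x2,x6},{x2,x3,x6}}
  V124: {{x2,x6},{x2,x3,x6}}
  V125: {{x2,x6},{x2,x3,x6}}
  V126: {{x1}} {{x2,x3,x6}}
  V134: {{x2,x6},{x2,x3,x6}}
  V135: {{x2,x6},{x2,x3,x6}}
  V136: {{x2,x3,x6}}
  V145: {{x2,x3},{x2,x6},{x2,x3,x6}}
  V146: {{x2,x3},{x2,x3,x6}}
  V156: {{x2,x3},{x2,x3,x6}}
  V234: {{x6},{x2,x6},{x3,x6},{x5,x6},{x6,x7},{x2,x3,x6}}
  V235: {{x2,x6},{x2,x3,x6}} {{x5,x6}}
  V236: {{x3,x6},{x2,x3,x6}}
  V245: {{x2,x6},{x2,x3,x6}} {{x5,x6}}
  V246: {{x3,x6},{x2,x3,x6}}
  V256: {{x2,x3,x6}}
  V345: {{x2,x6},{x2,x3,x6}} {{x5,x6}}
  V346: {{x3,x6},{x2,x3,x6}}
  V356: {{x2,x3,x6}}
  V456: {{x2,x3},{x2,x3,x6}}
  V1234: {{x2,x6},{x2,x3,x6}}
  V1235: {{x2,x6},{x2,x3,x6}}
  V1236: {{x2,x3,x6}}
  V1245: {{x2,x6},{x2,x3,x6}}
  V1246: {{x2,x3,x6}}
  V1256: {{x2,x3,x6}}
  V1345: {{x2,x6},{x2,x3,x6}}
  V1346: {{x2,x3,x6}}
  V1356: {{x2,x3,x6}}
  V1456: {{x2,x3},{x2,x3,x6}}
  V2345: {{x2,x6},{x2,x3,x6}} {{x5,x6}}
  V2346: {{x3,x6},{x2,x3,x6}}
  V2356: {{x2,x3,x6}}
  V2456: {{x2,x3,x6}}
  V3456: {{x2,x3,x6}}
  V12345: {{x2,x6},{x2,x3,x6}}
  V12346: {{x2,x3,x6}}
  V12356: {{x2,x3,x6}}
  V12456: {{x2,x3,x6}}
  V13456: {{x2,x3,x6}}
  V23456: {{x2,x3,x6}}
  V123456: {{x2,x3,x6}}
C dims 12,22,24,16; δ0: rk 9, SNF 1^9; δ1: rk 13, SNF 1^13; δ2: rk 11, SNF 1^11
degree 0: 12−9−0 = 3 → Ȟ^0 ≅ Z^3
degree 1: 22−13−9 = 0 → Ȟ^1 ≅ 0
degree 2: 24−11−13 = 0 → Ȟ^2 ≅ 0

Ȟ^0 ≅ Z^3, Ȟ^1 ≅ 0 and Ȟ^2 ≅ 0


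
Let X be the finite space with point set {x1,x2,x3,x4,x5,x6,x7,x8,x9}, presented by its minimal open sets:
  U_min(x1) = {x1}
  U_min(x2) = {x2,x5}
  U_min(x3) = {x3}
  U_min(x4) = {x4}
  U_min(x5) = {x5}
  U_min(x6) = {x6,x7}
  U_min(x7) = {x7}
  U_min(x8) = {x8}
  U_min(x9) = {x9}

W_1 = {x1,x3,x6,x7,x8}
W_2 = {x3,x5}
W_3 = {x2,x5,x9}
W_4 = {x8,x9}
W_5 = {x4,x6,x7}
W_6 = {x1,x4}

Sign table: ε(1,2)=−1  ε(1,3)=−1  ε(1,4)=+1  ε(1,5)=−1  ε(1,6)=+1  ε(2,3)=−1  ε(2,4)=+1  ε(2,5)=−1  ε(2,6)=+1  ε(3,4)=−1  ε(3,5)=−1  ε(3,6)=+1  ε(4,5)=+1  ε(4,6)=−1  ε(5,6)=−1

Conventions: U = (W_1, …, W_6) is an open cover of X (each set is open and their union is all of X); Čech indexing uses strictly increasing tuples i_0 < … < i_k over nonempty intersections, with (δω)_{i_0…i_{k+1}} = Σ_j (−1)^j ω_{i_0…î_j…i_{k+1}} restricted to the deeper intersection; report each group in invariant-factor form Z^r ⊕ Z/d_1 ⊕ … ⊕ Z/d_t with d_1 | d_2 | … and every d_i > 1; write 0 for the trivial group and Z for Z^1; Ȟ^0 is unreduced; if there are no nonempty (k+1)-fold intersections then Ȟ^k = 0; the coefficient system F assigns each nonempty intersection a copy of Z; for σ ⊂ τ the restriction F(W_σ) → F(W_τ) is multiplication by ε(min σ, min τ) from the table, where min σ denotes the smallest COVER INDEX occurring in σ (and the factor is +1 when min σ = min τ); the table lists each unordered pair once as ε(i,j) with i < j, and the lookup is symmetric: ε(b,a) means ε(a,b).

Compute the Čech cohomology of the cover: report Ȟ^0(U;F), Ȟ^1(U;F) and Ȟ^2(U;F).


Ȟ^0 ≅ 0, Ȟ^1 ≅ Z ⊕ Z/2, Ȟ^2 ≅ 0

nerve of the cover:
  W12={x3} W14={x8} W15={x6,x7} W16={x1} W23={x5} W34={x9} W56={x4}
C dims 6,7; δ0: rk 6, SNF 1^5·2
Ȟ^0 = (6 − 6) − 0 = 0, so Ȟ^0 ≅ 0
Ȟ^1 = (7 − 0) − 6 = 1 plus torsion [2], so Ȟ^1 ≅ Z ⊕ Z/2
Ȟ^2 = (0 − 0) − 0 = 0, so Ȟ^2 ≅ 0


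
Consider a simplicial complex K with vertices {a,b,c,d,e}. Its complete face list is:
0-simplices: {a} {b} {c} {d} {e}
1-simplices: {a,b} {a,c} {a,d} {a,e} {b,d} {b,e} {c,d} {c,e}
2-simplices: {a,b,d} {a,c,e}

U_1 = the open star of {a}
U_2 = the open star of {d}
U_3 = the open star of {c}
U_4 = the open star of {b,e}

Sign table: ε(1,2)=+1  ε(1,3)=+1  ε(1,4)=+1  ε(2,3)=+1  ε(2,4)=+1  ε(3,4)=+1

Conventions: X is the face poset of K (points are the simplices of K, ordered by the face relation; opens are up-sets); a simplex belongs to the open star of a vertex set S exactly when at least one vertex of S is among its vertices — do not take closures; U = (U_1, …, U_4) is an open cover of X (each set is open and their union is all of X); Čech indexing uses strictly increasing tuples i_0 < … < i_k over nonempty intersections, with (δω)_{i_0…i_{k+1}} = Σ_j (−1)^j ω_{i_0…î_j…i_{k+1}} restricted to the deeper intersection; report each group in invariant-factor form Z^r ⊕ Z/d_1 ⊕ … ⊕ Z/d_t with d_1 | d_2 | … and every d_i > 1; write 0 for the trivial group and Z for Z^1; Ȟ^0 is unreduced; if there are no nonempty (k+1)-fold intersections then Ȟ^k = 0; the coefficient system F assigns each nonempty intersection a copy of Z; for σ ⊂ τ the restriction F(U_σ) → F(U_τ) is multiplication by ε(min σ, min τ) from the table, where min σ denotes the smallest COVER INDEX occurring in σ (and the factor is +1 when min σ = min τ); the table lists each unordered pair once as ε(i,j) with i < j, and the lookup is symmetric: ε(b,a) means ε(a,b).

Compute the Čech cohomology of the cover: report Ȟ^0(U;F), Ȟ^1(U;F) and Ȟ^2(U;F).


intersection data:
  U1={{a},{a,b},{a,c},{a,d},{a,e},{a,b,d},{a,c,e}} U2={{d},{a,d},{b,d},{c,d},{a,b,d}} U3={{c},{a,c},{c,d},{c,e},{a,c,e}} U4={{b},{e},{a,b},{a,e},{b,d},{b,e},{c,e},{a,b,d},{a,c,e}}
  U12={{a,d},{a,b,d}} U13={{a,c},{a,c,e}} U14={{a,b},{a,e},{a,b,d},{a,c,e}} U23={{c,d}} U24={{b,d},{a,b,d}} U34={{c,e},{a,c,e}}
  U124={{a,b,d}} U134={{a,c,e}}
C dims 4,6,2; δ0: rk 3, SNF 1^3; δ1: rk 2, SNF 1^2
Ȟ^0 = (4 − 3) − 0 = 1, so Ȟ^0 ≅ Z
Ȟ^1 = (6 − 2) − 3 = 1, so Ȟ^1 ≅ Z
Ȟ^2 = (2 − 0) − 2 = 0, so Ȟ^2 ≅ 0

Ȟ^0 = Z; Ȟ^1 = Z; Ȟ^2 = 0
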